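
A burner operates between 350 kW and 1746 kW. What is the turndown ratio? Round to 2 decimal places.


TDR = Q_max / Q_min
TDR = 1746 / 350 = 4.99


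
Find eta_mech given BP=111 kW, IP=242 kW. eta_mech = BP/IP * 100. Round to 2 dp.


eta_mech = (BP / IP) * 100
Ratio = 111 / 242 = 0.4587
eta_mech = 0.4587 * 100 = 45.87%


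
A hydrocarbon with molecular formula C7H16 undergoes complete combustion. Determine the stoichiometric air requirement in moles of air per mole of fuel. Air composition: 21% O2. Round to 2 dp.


Balanced combustion: C7H16 + 11 O2 -> 7 CO2 + 8 H2O
O2 needed = C + H/4 = 7 + 16/4 = 11.00 moles
Air moles = O2 / 0.21 = 11.00 / 0.21 = 52.38 moles air


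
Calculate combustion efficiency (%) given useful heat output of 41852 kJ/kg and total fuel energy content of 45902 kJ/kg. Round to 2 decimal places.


Efficiency = (Q_useful / Q_fuel) * 100
Efficiency = (41852 / 45902) * 100
Efficiency = 0.9118 * 100 = 91.18%


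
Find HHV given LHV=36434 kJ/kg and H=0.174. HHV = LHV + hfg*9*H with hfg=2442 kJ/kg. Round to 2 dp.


HHV = LHV + hfg * 9 * H
Water addition = 2442 * 9 * 0.174 = 3824.172 kJ/kg
HHV = 36434 + 3824.172 = 40258.17 kJ/kg


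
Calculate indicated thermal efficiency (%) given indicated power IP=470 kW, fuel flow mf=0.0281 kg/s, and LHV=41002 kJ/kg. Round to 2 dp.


eta_ith = (IP / (mf * LHV)) * 100
Denominator = 0.0281 * 41002 = 1152.1562 kW
eta_ith = (470 / 1152.1562) * 100 = 40.79%


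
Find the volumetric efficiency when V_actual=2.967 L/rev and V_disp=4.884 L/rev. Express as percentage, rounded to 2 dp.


eta_v = (V_actual / V_disp) * 100
Ratio = 2.967 / 4.884 = 0.6075
eta_v = 0.6075 * 100 = 60.75%


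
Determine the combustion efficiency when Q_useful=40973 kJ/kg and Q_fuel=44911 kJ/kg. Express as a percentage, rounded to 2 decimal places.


Efficiency = (Q_useful / Q_fuel) * 100
Efficiency = (40973 / 44911) * 100
Efficiency = 0.9123 * 100 = 91.23%


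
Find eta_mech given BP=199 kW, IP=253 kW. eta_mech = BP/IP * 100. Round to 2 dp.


eta_mech = (BP / IP) * 100
Ratio = 199 / 253 = 0.7866
eta_mech = 0.7866 * 100 = 78.66%


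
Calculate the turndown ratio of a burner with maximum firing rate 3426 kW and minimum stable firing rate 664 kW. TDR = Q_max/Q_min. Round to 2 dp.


TDR = Q_max / Q_min
TDR = 3426 / 664 = 5.16


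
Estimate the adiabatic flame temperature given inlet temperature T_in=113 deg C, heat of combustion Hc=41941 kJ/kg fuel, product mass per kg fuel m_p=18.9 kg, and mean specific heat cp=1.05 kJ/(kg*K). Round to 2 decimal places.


T_ad = T_in + Hc / (m_p * cp)
Denominator = 18.9 * 1.05 = 19.8450
Temperature rise = 41941 / 19.8450 = 2113.43 K
T_ad = 113 + 2113.43 = 2226.43 deg C


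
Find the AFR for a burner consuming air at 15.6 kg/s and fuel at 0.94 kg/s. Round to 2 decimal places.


AFR = m_air / m_fuel
AFR = 15.6 / 0.94 = 16.60


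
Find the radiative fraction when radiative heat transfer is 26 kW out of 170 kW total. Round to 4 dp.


f_rad = Q_rad / Q_total
f_rad = 26 / 170 = 0.1529


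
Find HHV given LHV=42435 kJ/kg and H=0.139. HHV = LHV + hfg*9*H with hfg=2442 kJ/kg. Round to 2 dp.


HHV = LHV + hfg * 9 * H
Water addition = 2442 * 9 * 0.139 = 3054.942 kJ/kg
HHV = 42435 + 3054.942 = 45489.94 kJ/kg


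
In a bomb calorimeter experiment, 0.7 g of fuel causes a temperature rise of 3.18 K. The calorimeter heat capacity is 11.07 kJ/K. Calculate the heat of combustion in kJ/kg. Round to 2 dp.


Hc = C_cal * delta_T / m_fuel
Q_released = 11.07 * 3.18 = 35.2026 kJ
m_fuel = 0.7 g = 0.7/1000 kg = 0.000700 kg
Hc = 35.2026 / 0.000700 = 50289.43 kJ/kg


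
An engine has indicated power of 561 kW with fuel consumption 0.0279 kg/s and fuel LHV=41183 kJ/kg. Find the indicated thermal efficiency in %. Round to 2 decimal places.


eta_ith = (IP / (mf * LHV)) * 100
Denominator = 0.0279 * 41183 = 1149.0057 kW
eta_ith = (561 / 1149.0057) * 100 = 48.82%


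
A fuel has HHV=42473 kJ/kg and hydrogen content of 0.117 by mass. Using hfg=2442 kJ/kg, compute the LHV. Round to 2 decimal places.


LHV = HHV - hfg * 9 * H
Water correction = 2442 * 9 * 0.117 = 2571.426 kJ/kg
LHV = 42473 - 2571.426 = 39901.57 kJ/kg


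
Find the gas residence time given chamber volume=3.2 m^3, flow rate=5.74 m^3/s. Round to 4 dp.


tau = V / Q_flow
tau = 3.2 / 5.74 = 0.5575 s


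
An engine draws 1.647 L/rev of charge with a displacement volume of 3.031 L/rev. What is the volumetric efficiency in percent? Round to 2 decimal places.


eta_v = (V_actual / V_disp) * 100
Ratio = 1.647 / 3.031 = 0.5434
eta_v = 0.5434 * 100 = 54.34%


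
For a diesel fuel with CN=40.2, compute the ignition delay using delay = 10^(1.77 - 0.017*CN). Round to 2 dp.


delay = 10^(1.77 - 0.017*CN)
Exponent = 1.77 - 0.017*40.2 = 1.0866
delay = 10^1.0866 = 12.21 ms


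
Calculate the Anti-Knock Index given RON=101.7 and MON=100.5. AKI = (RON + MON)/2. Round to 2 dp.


AKI = (RON + MON) / 2
AKI = (101.7 + 100.5) / 2
AKI = 202.2 / 2 = 101.10


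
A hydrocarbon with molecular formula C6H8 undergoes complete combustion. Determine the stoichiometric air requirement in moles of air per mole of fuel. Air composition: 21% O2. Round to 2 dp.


Balanced combustion: C6H8 + 8 O2 -> 6 CO2 + 4 H2O
O2 needed = C + H/4 = 6 + 8/4 = 8.00 moles
Air moles = O2 / 0.21 = 8.00 / 0.21 = 38.10 moles air


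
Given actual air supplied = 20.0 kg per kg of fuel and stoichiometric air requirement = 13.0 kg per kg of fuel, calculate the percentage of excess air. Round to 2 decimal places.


Excess air = actual - stoichiometric = 20.0 - 13.0 = 7.00 kg/kg fuel
Excess air % = (excess / stoich) * 100 = (7.00 / 13.0) * 100 = 53.85%


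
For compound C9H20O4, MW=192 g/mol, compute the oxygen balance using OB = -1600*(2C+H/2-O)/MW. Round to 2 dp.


OB = -1600 * (2C + H/2 - O) / MW
Inner = 2*9 + 20/2 - 4 = 24.00
OB = -1600 * 24.00 / 192 = -200.00%


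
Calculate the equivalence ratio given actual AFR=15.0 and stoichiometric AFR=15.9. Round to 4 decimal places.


phi = AFR_stoich / AFR_actual
phi = 15.9 / 15.0 = 1.0600


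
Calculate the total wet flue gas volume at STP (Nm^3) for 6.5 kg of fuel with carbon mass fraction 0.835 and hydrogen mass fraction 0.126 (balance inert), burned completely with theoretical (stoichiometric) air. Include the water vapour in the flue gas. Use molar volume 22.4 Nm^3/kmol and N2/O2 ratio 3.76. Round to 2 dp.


Per kg fuel: CO2 = (C/12 kmol)*22.4 = (0.835/12)*22.4 = 1.55867 Nm^3
Per kg fuel: H2O = (H/2 kmol)*22.4 = (0.126/2)*22.4 = 1.41120 Nm^3
O2 needed per kg fuel = C/12 + H/4 = 0.835/12 + 0.126/4 = 0.10108333 kmol
Per kg fuel: N2 = O2*3.76*22.4 = 0.10108333*3.76*22.4 = 8.51364 Nm^3
Total per kg = 1.55867 + 1.41120 + 8.51364 = 11.48351 Nm^3
Total = 11.48351 * 6.5 = 74.64 Nm^3


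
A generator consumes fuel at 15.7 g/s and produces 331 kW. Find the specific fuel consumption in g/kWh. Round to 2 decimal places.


SFC = (mf / BP) * 3600
Rate = 15.7 / 331 = 0.047432 g/(s*kW)
SFC = 0.047432 * 3600 = 170.76 g/kWh


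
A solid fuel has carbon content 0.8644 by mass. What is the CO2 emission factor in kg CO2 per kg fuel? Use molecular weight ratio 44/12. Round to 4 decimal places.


EF = C_frac * (M_CO2 / M_C)
EF = 0.8644 * (44/12)
EF = 0.8644 * 3.666667 = 3.1695 kg_CO2/kg_fuel


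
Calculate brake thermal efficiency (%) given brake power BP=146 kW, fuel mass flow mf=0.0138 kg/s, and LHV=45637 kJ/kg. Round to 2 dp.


eta_BTE = (BP / (mf * LHV)) * 100
Denominator = 0.0138 * 45637 = 629.7906 kW
eta_BTE = (146 / 629.7906) * 100 = 23.18%


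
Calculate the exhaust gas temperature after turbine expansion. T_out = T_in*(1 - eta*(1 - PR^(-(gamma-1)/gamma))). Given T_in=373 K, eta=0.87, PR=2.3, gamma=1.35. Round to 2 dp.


T_out = T_in * (1 - eta * (1 - PR^(-(gamma-1)/gamma)))
Exponent = -(1.35-1)/1.35 = -0.25925926
PR^exp = 2.3^(-0.25925926) = 0.80578413
Factor = 1 - 0.87*(1 - 0.80578413) = 0.83103219
T_out = 373 * 0.83103219 = 309.98 K


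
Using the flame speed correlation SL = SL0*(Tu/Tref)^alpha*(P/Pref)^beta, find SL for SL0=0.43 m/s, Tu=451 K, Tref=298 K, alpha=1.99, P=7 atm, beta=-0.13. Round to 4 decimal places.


SL = SL0 * (Tu/Tref)^alpha * (P/Pref)^beta
T ratio = 451/298 = 1.51342282
(T ratio)^alpha = 1.51342282^1.99 = 2.280977
(P/Pref)^beta = 7^(-0.13) = 0.776492
SL = 0.43 * 2.280977 * 0.776492 = 0.7616 m/s


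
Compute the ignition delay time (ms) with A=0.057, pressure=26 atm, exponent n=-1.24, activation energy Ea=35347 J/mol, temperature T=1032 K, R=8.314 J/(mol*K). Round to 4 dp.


tau = A * P^n * exp(Ea/(R*T))
P^n = 26^(-1.24) = 0.01759677
Ea/(R*T) = 35347/(8.314*1032) = 4.119674
exp(Ea/(R*T)) = 61.539172
tau = 0.057 * 0.01759677 * 61.539172 = 0.0617 ms


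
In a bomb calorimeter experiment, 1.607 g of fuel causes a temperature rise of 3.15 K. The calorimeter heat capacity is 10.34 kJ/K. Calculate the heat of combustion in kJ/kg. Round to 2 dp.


Hc = C_cal * delta_T / m_fuel
Q_released = 10.34 * 3.15 = 32.5710 kJ
m_fuel = 1.607 g = 1.607/1000 kg = 0.001607 kg
Hc = 32.5710 / 0.001607 = 20268.20 kJ/kg


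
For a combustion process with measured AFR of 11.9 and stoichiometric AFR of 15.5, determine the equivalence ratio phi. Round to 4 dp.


phi = AFR_stoich / AFR_actual
phi = 15.5 / 11.9 = 1.3025


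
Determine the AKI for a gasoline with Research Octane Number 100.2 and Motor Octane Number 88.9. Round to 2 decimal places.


AKI = (RON + MON) / 2
AKI = (100.2 + 88.9) / 2
AKI = 189.1 / 2 = 94.55


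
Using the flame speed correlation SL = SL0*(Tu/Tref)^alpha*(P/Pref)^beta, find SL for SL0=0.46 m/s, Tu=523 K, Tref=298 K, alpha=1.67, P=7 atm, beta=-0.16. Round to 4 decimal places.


SL = SL0 * (Tu/Tref)^alpha * (P/Pref)^beta
T ratio = 523/298 = 1.75503356
(T ratio)^alpha = 1.75503356^1.67 = 2.558331
(P/Pref)^beta = 7^(-0.16) = 0.732461
SL = 0.46 * 2.558331 * 0.732461 = 0.8620 m/s


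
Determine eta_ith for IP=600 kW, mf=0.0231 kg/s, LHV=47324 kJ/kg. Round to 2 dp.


eta_ith = (IP / (mf * LHV)) * 100
Denominator = 0.0231 * 47324 = 1093.1844 kW
eta_ith = (600 / 1093.1844) * 100 = 54.89%


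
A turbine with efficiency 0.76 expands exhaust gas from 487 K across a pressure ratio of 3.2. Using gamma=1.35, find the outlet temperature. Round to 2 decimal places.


T_out = T_in * (1 - eta * (1 - PR^(-(gamma-1)/gamma)))
Exponent = -(1.35-1)/1.35 = -0.25925926
PR^exp = 3.2^(-0.25925926) = 0.73966521
Factor = 1 - 0.76*(1 - 0.73966521) = 0.80214556
T_out = 487 * 0.80214556 = 390.64 K


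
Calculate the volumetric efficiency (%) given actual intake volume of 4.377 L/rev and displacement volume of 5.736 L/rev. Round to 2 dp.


eta_v = (V_actual / V_disp) * 100
Ratio = 4.377 / 5.736 = 0.7631
eta_v = 0.7631 * 100 = 76.31%


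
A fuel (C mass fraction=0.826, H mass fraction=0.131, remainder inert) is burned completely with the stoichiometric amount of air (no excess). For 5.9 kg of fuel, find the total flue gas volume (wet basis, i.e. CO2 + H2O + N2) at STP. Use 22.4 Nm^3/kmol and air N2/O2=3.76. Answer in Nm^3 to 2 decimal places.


Per kg fuel: CO2 = (C/12 kmol)*22.4 = (0.826/12)*22.4 = 1.54187 Nm^3
Per kg fuel: H2O = (H/2 kmol)*22.4 = (0.131/2)*22.4 = 1.46720 Nm^3
O2 needed per kg fuel = C/12 + H/4 = 0.826/12 + 0.131/4 = 0.10158333 kmol
Per kg fuel: N2 = O2*3.76*22.4 = 0.10158333*3.76*22.4 = 8.55575 Nm^3
Total per kg = 1.54187 + 1.46720 + 8.55575 = 11.56482 Nm^3
Total = 11.56482 * 5.9 = 68.23 Nm^3


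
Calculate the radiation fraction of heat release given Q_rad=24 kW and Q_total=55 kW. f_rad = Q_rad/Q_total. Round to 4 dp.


f_rad = Q_rad / Q_total
f_rad = 24 / 55 = 0.4364


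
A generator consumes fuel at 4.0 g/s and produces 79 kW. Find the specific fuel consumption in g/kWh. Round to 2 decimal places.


SFC = (mf / BP) * 3600
Rate = 4.0 / 79 = 0.050633 g/(s*kW)
SFC = 0.050633 * 3600 = 182.28 g/kWh


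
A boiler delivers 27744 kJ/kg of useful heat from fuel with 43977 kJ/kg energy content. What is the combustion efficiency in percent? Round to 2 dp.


Efficiency = (Q_useful / Q_fuel) * 100
Efficiency = (27744 / 43977) * 100
Efficiency = 0.6309 * 100 = 63.09%


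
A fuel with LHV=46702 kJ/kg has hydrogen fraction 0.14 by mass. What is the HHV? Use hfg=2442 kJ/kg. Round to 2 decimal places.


HHV = LHV + hfg * 9 * H
Water addition = 2442 * 9 * 0.14 = 3076.920 kJ/kg
HHV = 46702 + 3076.920 = 49778.92 kJ/kg


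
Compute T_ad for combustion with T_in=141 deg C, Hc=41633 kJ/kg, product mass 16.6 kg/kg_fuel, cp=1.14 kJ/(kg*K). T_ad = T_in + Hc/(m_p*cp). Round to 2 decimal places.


T_ad = T_in + Hc / (m_p * cp)
Denominator = 16.6 * 1.14 = 18.9240
Temperature rise = 41633 / 18.9240 = 2200.01 K
T_ad = 141 + 2200.01 = 2341.01 deg C


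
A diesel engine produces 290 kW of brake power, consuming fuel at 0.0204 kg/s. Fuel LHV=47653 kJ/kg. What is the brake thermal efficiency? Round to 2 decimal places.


eta_BTE = (BP / (mf * LHV)) * 100
Denominator = 0.0204 * 47653 = 972.1212 kW
eta_BTE = (290 / 972.1212) * 100 = 29.83%


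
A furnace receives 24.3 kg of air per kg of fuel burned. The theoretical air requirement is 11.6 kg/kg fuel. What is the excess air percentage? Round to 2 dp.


Excess air = actual - stoichiometric = 24.3 - 11.6 = 12.70 kg/kg fuel
Excess air % = (excess / stoich) * 100 = (12.70 / 11.6) * 100 = 109.48%


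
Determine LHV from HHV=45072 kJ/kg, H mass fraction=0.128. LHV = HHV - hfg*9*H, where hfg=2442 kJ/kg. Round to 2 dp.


LHV = HHV - hfg * 9 * H
Water correction = 2442 * 9 * 0.128 = 2813.184 kJ/kg
LHV = 45072 - 2813.184 = 42258.82 kJ/kg


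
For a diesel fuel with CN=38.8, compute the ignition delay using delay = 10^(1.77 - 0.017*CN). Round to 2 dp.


delay = 10^(1.77 - 0.017*CN)
Exponent = 1.77 - 0.017*38.8 = 1.1104
delay = 10^1.1104 = 12.89 ms


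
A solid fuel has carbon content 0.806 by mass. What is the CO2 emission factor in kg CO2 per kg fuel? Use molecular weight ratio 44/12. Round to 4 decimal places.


EF = C_frac * (M_CO2 / M_C)
EF = 0.806 * (44/12)
EF = 0.806 * 3.666667 = 2.9553 kg_CO2/kg_fuel


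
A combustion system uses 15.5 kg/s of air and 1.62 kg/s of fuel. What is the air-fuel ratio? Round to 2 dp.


AFR = m_air / m_fuel
AFR = 15.5 / 1.62 = 9.57


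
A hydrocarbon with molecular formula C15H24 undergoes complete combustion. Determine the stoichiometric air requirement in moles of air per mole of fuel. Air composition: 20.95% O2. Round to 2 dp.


Balanced combustion: C15H24 + 21 O2 -> 15 CO2 + 12 H2O
O2 needed = C + H/4 = 15 + 24/4 = 21.00 moles
Air moles = O2 / 0.2095 = 21.00 / 0.2095 = 100.24 moles air


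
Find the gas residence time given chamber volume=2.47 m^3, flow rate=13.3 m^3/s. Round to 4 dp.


tau = V / Q_flow
tau = 2.47 / 13.3 = 0.1857 s


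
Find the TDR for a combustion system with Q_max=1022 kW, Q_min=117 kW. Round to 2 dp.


TDR = Q_max / Q_min
TDR = 1022 / 117 = 8.74


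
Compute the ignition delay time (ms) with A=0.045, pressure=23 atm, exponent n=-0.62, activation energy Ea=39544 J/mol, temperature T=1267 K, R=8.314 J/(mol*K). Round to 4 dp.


tau = A * P^n * exp(Ea/(R*T))
P^n = 23^(-0.62) = 0.14312936
Ea/(R*T) = 39544/(8.314*1267) = 3.753997
exp(Ea/(R*T)) = 42.691394
tau = 0.045 * 0.14312936 * 42.691394 = 0.2750 ms


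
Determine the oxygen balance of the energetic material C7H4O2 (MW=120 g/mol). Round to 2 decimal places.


OB = -1600 * (2C + H/2 - O) / MW
Inner = 2*7 + 4/2 - 2 = 14.00
OB = -1600 * 14.00 / 120 = -186.67%


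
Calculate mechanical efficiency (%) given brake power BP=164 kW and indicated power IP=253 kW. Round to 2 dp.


eta_mech = (BP / IP) * 100
Ratio = 164 / 253 = 0.6482
eta_mech = 0.6482 * 100 = 64.82%


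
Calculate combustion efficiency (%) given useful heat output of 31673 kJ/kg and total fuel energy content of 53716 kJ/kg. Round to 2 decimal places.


Efficiency = (Q_useful / Q_fuel) * 100
Efficiency = (31673 / 53716) * 100
Efficiency = 0.5896 * 100 = 58.96%


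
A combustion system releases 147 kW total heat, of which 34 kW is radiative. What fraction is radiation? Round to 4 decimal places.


f_rad = Q_rad / Q_total
f_rad = 34 / 147 = 0.2313


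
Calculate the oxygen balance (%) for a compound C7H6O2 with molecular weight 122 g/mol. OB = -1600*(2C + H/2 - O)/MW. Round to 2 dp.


OB = -1600 * (2C + H/2 - O) / MW
Inner = 2*7 + 6/2 - 2 = 15.00
OB = -1600 * 15.00 / 122 = -196.72%


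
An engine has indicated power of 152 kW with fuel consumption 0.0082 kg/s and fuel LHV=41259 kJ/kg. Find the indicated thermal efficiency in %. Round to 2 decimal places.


eta_ith = (IP / (mf * LHV)) * 100
Denominator = 0.0082 * 41259 = 338.3238 kW
eta_ith = (152 / 338.3238) * 100 = 44.93%


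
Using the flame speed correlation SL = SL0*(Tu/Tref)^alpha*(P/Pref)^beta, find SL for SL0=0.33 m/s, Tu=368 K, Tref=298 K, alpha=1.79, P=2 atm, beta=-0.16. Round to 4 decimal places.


SL = SL0 * (Tu/Tref)^alpha * (P/Pref)^beta
T ratio = 368/298 = 1.23489933
(T ratio)^alpha = 1.23489933^1.79 = 1.458883
(P/Pref)^beta = 2^(-0.16) = 0.895025
SL = 0.33 * 1.458883 * 0.895025 = 0.4309 m/s


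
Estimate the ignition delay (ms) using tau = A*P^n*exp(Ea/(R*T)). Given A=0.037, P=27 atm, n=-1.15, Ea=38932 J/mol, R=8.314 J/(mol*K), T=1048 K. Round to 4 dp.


tau = A * P^n * exp(Ea/(R*T))
P^n = 27^(-1.15) = 0.02259080
Ea/(R*T) = 38932/(8.314*1048) = 4.468229
exp(Ea/(R*T)) = 87.202141
tau = 0.037 * 0.02259080 * 87.202141 = 0.0729 ms


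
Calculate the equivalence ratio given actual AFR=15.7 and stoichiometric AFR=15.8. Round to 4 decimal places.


phi = AFR_stoich / AFR_actual
phi = 15.8 / 15.7 = 1.0064


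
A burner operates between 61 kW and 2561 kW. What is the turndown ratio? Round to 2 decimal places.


TDR = Q_max / Q_min
TDR = 2561 / 61 = 41.98


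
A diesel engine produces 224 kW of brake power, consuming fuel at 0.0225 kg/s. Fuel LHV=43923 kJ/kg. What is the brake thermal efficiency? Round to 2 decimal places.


eta_BTE = (BP / (mf * LHV)) * 100
Denominator = 0.0225 * 43923 = 988.2675 kW
eta_BTE = (224 / 988.2675) * 100 = 22.67%


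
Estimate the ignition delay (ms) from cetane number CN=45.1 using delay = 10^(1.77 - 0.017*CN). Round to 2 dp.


delay = 10^(1.77 - 0.017*CN)
Exponent = 1.77 - 0.017*45.1 = 1.0033
delay = 10^1.0033 = 10.08 ms


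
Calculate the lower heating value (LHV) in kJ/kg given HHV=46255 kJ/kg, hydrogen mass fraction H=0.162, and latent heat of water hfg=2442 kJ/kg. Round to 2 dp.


LHV = HHV - hfg * 9 * H
Water correction = 2442 * 9 * 0.162 = 3560.436 kJ/kg
LHV = 46255 - 3560.436 = 42694.56 kJ/kg


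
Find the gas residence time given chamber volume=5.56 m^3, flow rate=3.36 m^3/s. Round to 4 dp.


tau = V / Q_flow
tau = 5.56 / 3.36 = 1.6548 s


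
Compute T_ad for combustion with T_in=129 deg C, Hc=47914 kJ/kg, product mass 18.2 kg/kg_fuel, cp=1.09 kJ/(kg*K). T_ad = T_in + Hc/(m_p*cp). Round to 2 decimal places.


T_ad = T_in + Hc / (m_p * cp)
Denominator = 18.2 * 1.09 = 19.8380
Temperature rise = 47914 / 19.8380 = 2415.26 K
T_ad = 129 + 2415.26 = 2544.26 deg C


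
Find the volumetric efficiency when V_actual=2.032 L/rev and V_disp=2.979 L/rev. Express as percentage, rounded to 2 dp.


eta_v = (V_actual / V_disp) * 100
Ratio = 2.032 / 2.979 = 0.6821
eta_v = 0.6821 * 100 = 68.21%


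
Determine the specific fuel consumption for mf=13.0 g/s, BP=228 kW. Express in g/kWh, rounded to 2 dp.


SFC = (mf / BP) * 3600
Rate = 13.0 / 228 = 0.057018 g/(s*kW)
SFC = 0.057018 * 3600 = 205.26 g/kWh


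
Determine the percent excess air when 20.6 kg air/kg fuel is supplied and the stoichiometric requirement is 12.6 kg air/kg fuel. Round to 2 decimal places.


Excess air = actual - stoichiometric = 20.6 - 12.6 = 8.00 kg/kg fuel
Excess air % = (excess / stoich) * 100 = (8.00 / 12.6) * 100 = 63.49%


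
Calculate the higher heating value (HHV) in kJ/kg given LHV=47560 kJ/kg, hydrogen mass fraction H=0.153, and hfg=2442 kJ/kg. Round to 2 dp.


HHV = LHV + hfg * 9 * H
Water addition = 2442 * 9 * 0.153 = 3362.634 kJ/kg
HHV = 47560 + 3362.634 = 50922.63 kJ/kg


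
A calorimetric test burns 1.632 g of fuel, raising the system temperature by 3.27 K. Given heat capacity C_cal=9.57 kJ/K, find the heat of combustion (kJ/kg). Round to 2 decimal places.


Hc = C_cal * delta_T / m_fuel
Q_released = 9.57 * 3.27 = 31.2939 kJ
m_fuel = 1.632 g = 1.632/1000 kg = 0.001632 kg
Hc = 31.2939 / 0.001632 = 19175.18 kJ/kg


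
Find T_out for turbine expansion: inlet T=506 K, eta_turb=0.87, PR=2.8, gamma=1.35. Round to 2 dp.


T_out = T_in * (1 - eta * (1 - PR^(-(gamma-1)/gamma)))
Exponent = -(1.35-1)/1.35 = -0.25925926
PR^exp = 2.8^(-0.25925926) = 0.76572026
Factor = 1 - 0.87*(1 - 0.76572026) = 0.79617663
T_out = 506 * 0.79617663 = 402.87 K


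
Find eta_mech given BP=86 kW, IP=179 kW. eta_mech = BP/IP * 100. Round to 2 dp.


eta_mech = (BP / IP) * 100
Ratio = 86 / 179 = 0.4804
eta_mech = 0.4804 * 100 = 48.04%


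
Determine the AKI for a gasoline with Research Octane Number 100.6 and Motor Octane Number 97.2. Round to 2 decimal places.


AKI = (RON + MON) / 2
AKI = (100.6 + 97.2) / 2
AKI = 197.8 / 2 = 98.90


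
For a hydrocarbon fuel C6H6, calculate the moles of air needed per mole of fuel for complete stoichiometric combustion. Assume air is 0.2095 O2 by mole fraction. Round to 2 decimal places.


Balanced combustion: C6H6 + 7.5 O2 -> 6 CO2 + 3 H2O
O2 needed = C + H/4 = 6 + 6/4 = 7.50 moles
Air moles = O2 / 0.2095 = 7.50 / 0.2095 = 35.80 moles air


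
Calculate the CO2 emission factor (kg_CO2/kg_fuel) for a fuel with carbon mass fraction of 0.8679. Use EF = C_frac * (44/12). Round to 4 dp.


EF = C_frac * (M_CO2 / M_C)
EF = 0.8679 * (44/12)
EF = 0.8679 * 3.666667 = 3.1823 kg_CO2/kg_fuel


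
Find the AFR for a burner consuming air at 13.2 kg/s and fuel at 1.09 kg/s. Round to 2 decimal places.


AFR = m_air / m_fuel
AFR = 13.2 / 1.09 = 12.11


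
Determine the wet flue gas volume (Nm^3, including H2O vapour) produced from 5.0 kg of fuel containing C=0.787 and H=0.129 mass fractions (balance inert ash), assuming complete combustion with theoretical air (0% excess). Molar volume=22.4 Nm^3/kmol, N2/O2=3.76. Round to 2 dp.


Per kg fuel: CO2 = (C/12 kmol)*22.4 = (0.787/12)*22.4 = 1.46907 Nm^3
Per kg fuel: H2O = (H/2 kmol)*22.4 = (0.129/2)*22.4 = 1.44480 Nm^3
O2 needed per kg fuel = C/12 + H/4 = 0.787/12 + 0.129/4 = 0.09783333 kmol
Per kg fuel: N2 = O2*3.76*22.4 = 0.09783333*3.76*22.4 = 8.23991 Nm^3
Total per kg = 1.46907 + 1.44480 + 8.23991 = 11.15378 Nm^3
Total = 11.15378 * 5.0 = 55.77 Nm^3


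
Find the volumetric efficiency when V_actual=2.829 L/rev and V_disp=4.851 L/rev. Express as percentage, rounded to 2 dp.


eta_v = (V_actual / V_disp) * 100
Ratio = 2.829 / 4.851 = 0.5832
eta_v = 0.5832 * 100 = 58.32%


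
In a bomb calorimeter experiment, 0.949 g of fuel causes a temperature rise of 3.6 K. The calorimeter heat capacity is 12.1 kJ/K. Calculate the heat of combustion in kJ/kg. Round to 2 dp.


Hc = C_cal * delta_T / m_fuel
Q_released = 12.1 * 3.6 = 43.5600 kJ
m_fuel = 0.949 g = 0.949/1000 kg = 0.000949 kg
Hc = 43.5600 / 0.000949 = 45900.95 kJ/kg


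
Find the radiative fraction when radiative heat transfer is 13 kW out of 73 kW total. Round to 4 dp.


f_rad = Q_rad / Q_total
f_rad = 13 / 73 = 0.1781


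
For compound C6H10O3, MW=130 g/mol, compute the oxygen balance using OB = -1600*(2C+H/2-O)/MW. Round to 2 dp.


OB = -1600 * (2C + H/2 - O) / MW
Inner = 2*6 + 10/2 - 3 = 14.00
OB = -1600 * 14.00 / 130 = -172.31%


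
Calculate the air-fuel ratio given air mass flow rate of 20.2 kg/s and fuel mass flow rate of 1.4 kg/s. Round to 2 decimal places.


AFR = m_air / m_fuel
AFR = 20.2 / 1.4 = 14.43


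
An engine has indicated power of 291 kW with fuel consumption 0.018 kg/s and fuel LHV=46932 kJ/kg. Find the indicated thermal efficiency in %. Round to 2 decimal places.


eta_ith = (IP / (mf * LHV)) * 100
Denominator = 0.018 * 46932 = 844.7760 kW
eta_ith = (291 / 844.7760) * 100 = 34.45%


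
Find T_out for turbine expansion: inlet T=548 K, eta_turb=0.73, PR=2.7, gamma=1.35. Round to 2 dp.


T_out = T_in * (1 - eta * (1 - PR^(-(gamma-1)/gamma)))
Exponent = -(1.35-1)/1.35 = -0.25925926
PR^exp = 2.7^(-0.25925926) = 0.77297411
Factor = 1 - 0.73*(1 - 0.77297411) = 0.83427110
T_out = 548 * 0.83427110 = 457.18 K


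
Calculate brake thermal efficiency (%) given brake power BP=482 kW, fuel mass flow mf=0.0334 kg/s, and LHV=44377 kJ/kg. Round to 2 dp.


eta_BTE = (BP / (mf * LHV)) * 100
Denominator = 0.0334 * 44377 = 1482.1918 kW
eta_BTE = (482 / 1482.1918) * 100 = 32.52%


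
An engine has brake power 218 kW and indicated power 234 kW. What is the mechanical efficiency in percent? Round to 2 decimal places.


eta_mech = (BP / IP) * 100
Ratio = 218 / 234 = 0.9316
eta_mech = 0.9316 * 100 = 93.16%


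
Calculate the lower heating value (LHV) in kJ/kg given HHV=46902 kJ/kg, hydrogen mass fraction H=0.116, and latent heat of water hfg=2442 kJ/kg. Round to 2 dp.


LHV = HHV - hfg * 9 * H
Water correction = 2442 * 9 * 0.116 = 2549.448 kJ/kg
LHV = 46902 - 2549.448 = 44352.55 kJ/kg


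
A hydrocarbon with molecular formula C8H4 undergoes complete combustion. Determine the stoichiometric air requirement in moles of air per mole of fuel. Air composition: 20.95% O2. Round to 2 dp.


Balanced combustion: C8H4 + 9 O2 -> 8 CO2 + 2 H2O
O2 needed = C + H/4 = 8 + 4/4 = 9.00 moles
Air moles = O2 / 0.2095 = 9.00 / 0.2095 = 42.96 moles air


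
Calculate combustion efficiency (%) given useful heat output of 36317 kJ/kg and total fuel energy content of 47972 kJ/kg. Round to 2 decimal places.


Efficiency = (Q_useful / Q_fuel) * 100
Efficiency = (36317 / 47972) * 100
Efficiency = 0.7570 * 100 = 75.70%


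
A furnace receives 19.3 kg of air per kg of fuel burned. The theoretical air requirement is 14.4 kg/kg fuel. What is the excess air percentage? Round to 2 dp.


Excess air = actual - stoichiometric = 19.3 - 14.4 = 4.90 kg/kg fuel
Excess air % = (excess / stoich) * 100 = (4.90 / 14.4) * 100 = 34.03%


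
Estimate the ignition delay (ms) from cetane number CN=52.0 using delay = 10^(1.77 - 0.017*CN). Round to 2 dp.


delay = 10^(1.77 - 0.017*CN)
Exponent = 1.77 - 0.017*52.0 = 0.8860
delay = 10^0.8860 = 7.69 ms


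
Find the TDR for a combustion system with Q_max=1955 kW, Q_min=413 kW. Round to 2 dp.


TDR = Q_max / Q_min
TDR = 1955 / 413 = 4.73


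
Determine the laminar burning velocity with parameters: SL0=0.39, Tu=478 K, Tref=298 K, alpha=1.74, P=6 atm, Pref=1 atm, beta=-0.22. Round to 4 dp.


SL = SL0 * (Tu/Tref)^alpha * (P/Pref)^beta
T ratio = 478/298 = 1.60402685
(T ratio)^alpha = 1.60402685^1.74 = 2.275455
(P/Pref)^beta = 6^(-0.22) = 0.674228
SL = 0.39 * 2.275455 * 0.674228 = 0.5983 m/s


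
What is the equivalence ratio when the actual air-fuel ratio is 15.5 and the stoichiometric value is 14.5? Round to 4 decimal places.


phi = AFR_stoich / AFR_actual
phi = 14.5 / 15.5 = 0.9355


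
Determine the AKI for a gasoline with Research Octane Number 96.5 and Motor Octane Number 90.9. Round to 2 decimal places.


AKI = (RON + MON) / 2
AKI = (96.5 + 90.9) / 2
AKI = 187.4 / 2 = 93.70


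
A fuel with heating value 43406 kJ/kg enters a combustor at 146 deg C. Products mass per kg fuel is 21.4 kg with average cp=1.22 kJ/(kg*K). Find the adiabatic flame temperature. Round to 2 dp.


T_ad = T_in + Hc / (m_p * cp)
Denominator = 21.4 * 1.22 = 26.1080
Temperature rise = 43406 / 26.1080 = 1662.56 K
T_ad = 146 + 1662.56 = 1808.56 deg C


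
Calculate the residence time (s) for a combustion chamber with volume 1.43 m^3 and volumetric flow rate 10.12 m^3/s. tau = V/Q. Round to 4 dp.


tau = V / Q_flow
tau = 1.43 / 10.12 = 0.1413 s


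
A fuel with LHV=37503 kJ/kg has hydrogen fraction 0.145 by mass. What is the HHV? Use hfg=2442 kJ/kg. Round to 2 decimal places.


HHV = LHV + hfg * 9 * H
Water addition = 2442 * 9 * 0.145 = 3186.810 kJ/kg
HHV = 37503 + 3186.810 = 40689.81 kJ/kg


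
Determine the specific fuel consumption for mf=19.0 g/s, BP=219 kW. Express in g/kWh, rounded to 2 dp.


SFC = (mf / BP) * 3600
Rate = 19.0 / 219 = 0.086758 g/(s*kW)
SFC = 0.086758 * 3600 = 312.33 g/kWh


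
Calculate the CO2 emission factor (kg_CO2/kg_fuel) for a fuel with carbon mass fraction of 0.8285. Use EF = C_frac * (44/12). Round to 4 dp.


EF = C_frac * (M_CO2 / M_C)
EF = 0.8285 * (44/12)
EF = 0.8285 * 3.666667 = 3.0378 kg_CO2/kg_fuel


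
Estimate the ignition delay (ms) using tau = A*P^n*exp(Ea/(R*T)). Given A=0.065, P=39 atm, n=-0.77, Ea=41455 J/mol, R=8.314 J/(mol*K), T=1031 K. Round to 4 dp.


tau = A * P^n * exp(Ea/(R*T))
P^n = 39^(-0.77) = 0.05954979
Ea/(R*T) = 41455/(8.314*1031) = 4.836244
exp(Ea/(R*T)) = 125.995266
tau = 0.065 * 0.05954979 * 125.995266 = 0.4877 ms


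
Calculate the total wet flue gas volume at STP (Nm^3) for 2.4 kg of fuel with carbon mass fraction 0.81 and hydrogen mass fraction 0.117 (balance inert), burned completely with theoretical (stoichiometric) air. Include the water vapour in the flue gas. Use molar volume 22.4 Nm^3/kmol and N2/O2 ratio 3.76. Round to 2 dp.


Per kg fuel: CO2 = (C/12 kmol)*22.4 = (0.81/12)*22.4 = 1.51200 Nm^3
Per kg fuel: H2O = (H/2 kmol)*22.4 = (0.117/2)*22.4 = 1.31040 Nm^3
O2 needed per kg fuel = C/12 + H/4 = 0.81/12 + 0.117/4 = 0.09675000 kmol
Per kg fuel: N2 = O2*3.76*22.4 = 0.09675000*3.76*22.4 = 8.14867 Nm^3
Total per kg = 1.51200 + 1.31040 + 8.14867 = 10.97107 Nm^3
Total = 10.97107 * 2.4 = 26.33 Nm^3


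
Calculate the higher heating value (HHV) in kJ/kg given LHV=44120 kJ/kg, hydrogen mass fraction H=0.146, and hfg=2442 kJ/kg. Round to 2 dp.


HHV = LHV + hfg * 9 * H
Water addition = 2442 * 9 * 0.146 = 3208.788 kJ/kg
HHV = 44120 + 3208.788 = 47328.79 kJ/kg


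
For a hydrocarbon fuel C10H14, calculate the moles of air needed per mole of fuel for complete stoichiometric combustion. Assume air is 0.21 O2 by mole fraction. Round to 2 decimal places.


Balanced combustion: C10H14 + 13.5 O2 -> 10 CO2 + 7 H2O
O2 needed = C + H/4 = 10 + 14/4 = 13.50 moles
Air moles = O2 / 0.21 = 13.50 / 0.21 = 64.29 moles air


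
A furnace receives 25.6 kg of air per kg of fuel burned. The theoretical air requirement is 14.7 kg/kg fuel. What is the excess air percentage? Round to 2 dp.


Excess air = actual - stoichiometric = 25.6 - 14.7 = 10.90 kg/kg fuel
Excess air % = (excess / stoich) * 100 = (10.90 / 14.7) * 100 = 74.15%


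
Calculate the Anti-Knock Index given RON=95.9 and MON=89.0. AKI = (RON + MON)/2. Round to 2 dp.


AKI = (RON + MON) / 2
AKI = (95.9 + 89.0) / 2
AKI = 184.9 / 2 = 92.45


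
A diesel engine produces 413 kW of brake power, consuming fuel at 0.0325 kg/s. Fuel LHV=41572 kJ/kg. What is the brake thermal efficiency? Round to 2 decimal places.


eta_BTE = (BP / (mf * LHV)) * 100
Denominator = 0.0325 * 41572 = 1351.0900 kW
eta_BTE = (413 / 1351.0900) * 100 = 30.57%


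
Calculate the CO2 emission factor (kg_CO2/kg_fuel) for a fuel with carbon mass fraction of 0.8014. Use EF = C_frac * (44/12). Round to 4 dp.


EF = C_frac * (M_CO2 / M_C)
EF = 0.8014 * (44/12)
EF = 0.8014 * 3.666667 = 2.9385 kg_CO2/kg_fuel


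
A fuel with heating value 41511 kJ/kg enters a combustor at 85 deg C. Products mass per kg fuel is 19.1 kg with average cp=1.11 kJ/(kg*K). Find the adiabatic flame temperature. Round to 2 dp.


T_ad = T_in + Hc / (m_p * cp)
Denominator = 19.1 * 1.11 = 21.2010
Temperature rise = 41511 / 21.2010 = 1957.97 K
T_ad = 85 + 1957.97 = 2042.97 deg C


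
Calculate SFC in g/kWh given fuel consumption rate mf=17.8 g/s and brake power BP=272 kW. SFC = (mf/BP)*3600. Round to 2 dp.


SFC = (mf / BP) * 3600
Rate = 17.8 / 272 = 0.065441 g/(s*kW)
SFC = 0.065441 * 3600 = 235.59 g/kWh


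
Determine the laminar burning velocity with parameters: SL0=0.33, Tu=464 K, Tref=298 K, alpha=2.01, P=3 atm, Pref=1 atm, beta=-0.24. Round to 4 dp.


SL = SL0 * (Tu/Tref)^alpha * (P/Pref)^beta
T ratio = 464/298 = 1.55704698
(T ratio)^alpha = 1.55704698^2.01 = 2.435154
(P/Pref)^beta = 3^(-0.24) = 0.768229
SL = 0.33 * 2.435154 * 0.768229 = 0.6173 m/s


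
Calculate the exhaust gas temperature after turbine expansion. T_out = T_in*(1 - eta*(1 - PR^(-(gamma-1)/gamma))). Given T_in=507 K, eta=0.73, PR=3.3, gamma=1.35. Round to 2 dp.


T_out = T_in * (1 - eta * (1 - PR^(-(gamma-1)/gamma)))
Exponent = -(1.35-1)/1.35 = -0.25925926
PR^exp = 3.3^(-0.25925926) = 0.73378775
Factor = 1 - 0.73*(1 - 0.73378775) = 0.80566506
T_out = 507 * 0.80566506 = 408.47 K


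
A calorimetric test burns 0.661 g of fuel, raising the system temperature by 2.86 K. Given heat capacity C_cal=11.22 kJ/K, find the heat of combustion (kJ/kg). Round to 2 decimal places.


Hc = C_cal * delta_T / m_fuel
Q_released = 11.22 * 2.86 = 32.0892 kJ
m_fuel = 0.661 g = 0.661/1000 kg = 0.000661 kg
Hc = 32.0892 / 0.000661 = 48546.44 kJ/kg


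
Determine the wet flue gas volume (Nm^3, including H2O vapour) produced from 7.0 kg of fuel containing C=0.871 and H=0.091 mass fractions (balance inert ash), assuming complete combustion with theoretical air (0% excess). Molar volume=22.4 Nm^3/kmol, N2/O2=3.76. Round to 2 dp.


Per kg fuel: CO2 = (C/12 kmol)*22.4 = (0.871/12)*22.4 = 1.62587 Nm^3
Per kg fuel: H2O = (H/2 kmol)*22.4 = (0.091/2)*22.4 = 1.01920 Nm^3
O2 needed per kg fuel = C/12 + H/4 = 0.871/12 + 0.091/4 = 0.09533333 kmol
Per kg fuel: N2 = O2*3.76*22.4 = 0.09533333*3.76*22.4 = 8.02935 Nm^3
Total per kg = 1.62587 + 1.01920 + 8.02935 = 10.67442 Nm^3
Total = 10.67442 * 7.0 = 74.72 Nm^3


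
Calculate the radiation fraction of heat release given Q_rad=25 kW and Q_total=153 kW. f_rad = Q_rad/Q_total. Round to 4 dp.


f_rad = Q_rad / Q_total
f_rad = 25 / 153 = 0.1634


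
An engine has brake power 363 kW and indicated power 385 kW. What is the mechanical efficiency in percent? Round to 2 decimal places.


eta_mech = (BP / IP) * 100
Ratio = 363 / 385 = 0.9429
eta_mech = 0.9429 * 100 = 94.29%


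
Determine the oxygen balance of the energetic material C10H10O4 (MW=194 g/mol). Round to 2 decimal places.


OB = -1600 * (2C + H/2 - O) / MW
Inner = 2*10 + 10/2 - 4 = 21.00
OB = -1600 * 21.00 / 194 = -173.20%


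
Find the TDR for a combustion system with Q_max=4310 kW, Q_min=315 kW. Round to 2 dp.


TDR = Q_max / Q_min
TDR = 4310 / 315 = 13.68


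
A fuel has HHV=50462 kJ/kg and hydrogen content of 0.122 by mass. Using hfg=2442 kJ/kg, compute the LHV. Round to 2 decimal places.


LHV = HHV - hfg * 9 * H
Water correction = 2442 * 9 * 0.122 = 2681.316 kJ/kg
LHV = 50462 - 2681.316 = 47780.68 kJ/kg


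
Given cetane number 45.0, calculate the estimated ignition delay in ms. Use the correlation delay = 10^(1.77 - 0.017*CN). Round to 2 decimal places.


delay = 10^(1.77 - 0.017*CN)
Exponent = 1.77 - 0.017*45.0 = 1.0050
delay = 10^1.0050 = 10.12 ms


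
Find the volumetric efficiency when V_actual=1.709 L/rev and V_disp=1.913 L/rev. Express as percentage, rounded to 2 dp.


eta_v = (V_actual / V_disp) * 100
Ratio = 1.709 / 1.913 = 0.8934
eta_v = 0.8934 * 100 = 89.34%


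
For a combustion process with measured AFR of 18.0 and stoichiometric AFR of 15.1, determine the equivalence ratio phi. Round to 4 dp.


phi = AFR_stoich / AFR_actual
phi = 15.1 / 18.0 = 0.8389


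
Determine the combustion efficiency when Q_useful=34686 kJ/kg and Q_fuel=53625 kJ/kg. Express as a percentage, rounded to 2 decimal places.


Efficiency = (Q_useful / Q_fuel) * 100
Efficiency = (34686 / 53625) * 100
Efficiency = 0.6468 * 100 = 64.68%


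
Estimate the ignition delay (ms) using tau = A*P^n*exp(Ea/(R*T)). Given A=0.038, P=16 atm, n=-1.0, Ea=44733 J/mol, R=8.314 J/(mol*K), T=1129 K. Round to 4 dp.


tau = A * P^n * exp(Ea/(R*T))
P^n = 16^(-1.0) = 0.06250000
Ea/(R*T) = 44733/(8.314*1129) = 4.765671
exp(Ea/(R*T)) = 117.409880
tau = 0.038 * 0.06250000 * 117.409880 = 0.2788 ms


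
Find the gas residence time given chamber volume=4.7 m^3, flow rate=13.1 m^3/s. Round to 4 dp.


tau = V / Q_flow
tau = 4.7 / 13.1 = 0.3588 s


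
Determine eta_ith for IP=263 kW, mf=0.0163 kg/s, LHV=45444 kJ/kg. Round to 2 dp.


eta_ith = (IP / (mf * LHV)) * 100
Denominator = 0.0163 * 45444 = 740.7372 kW
eta_ith = (263 / 740.7372) * 100 = 35.51%


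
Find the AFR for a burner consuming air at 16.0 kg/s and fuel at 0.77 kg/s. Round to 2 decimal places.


AFR = m_air / m_fuel
AFR = 16.0 / 0.77 = 20.78


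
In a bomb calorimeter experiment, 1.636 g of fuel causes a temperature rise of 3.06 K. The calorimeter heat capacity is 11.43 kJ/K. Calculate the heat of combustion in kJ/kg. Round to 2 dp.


Hc = C_cal * delta_T / m_fuel
Q_released = 11.43 * 3.06 = 34.9758 kJ
m_fuel = 1.636 g = 1.636/1000 kg = 0.001636 kg
Hc = 34.9758 / 0.001636 = 21378.85 kJ/kg


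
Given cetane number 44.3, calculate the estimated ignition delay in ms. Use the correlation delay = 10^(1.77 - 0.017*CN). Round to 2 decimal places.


delay = 10^(1.77 - 0.017*CN)
Exponent = 1.77 - 0.017*44.3 = 1.0169
delay = 10^1.0169 = 10.40 ms


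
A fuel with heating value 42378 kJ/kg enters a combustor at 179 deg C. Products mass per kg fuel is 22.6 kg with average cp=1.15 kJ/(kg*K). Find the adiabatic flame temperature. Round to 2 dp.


T_ad = T_in + Hc / (m_p * cp)
Denominator = 22.6 * 1.15 = 25.9900
Temperature rise = 42378 / 25.9900 = 1630.55 K
T_ad = 179 + 1630.55 = 1809.55 deg C


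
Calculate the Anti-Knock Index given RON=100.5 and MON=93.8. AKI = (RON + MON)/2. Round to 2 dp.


AKI = (RON + MON) / 2
AKI = (100.5 + 93.8) / 2
AKI = 194.3 / 2 = 97.15


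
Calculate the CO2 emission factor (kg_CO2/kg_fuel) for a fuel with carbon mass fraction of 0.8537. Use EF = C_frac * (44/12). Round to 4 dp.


EF = C_frac * (M_CO2 / M_C)
EF = 0.8537 * (44/12)
EF = 0.8537 * 3.666667 = 3.1302 kg_CO2/kg_fuel


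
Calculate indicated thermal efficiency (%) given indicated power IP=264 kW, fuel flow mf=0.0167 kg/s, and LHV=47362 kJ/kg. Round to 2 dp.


eta_ith = (IP / (mf * LHV)) * 100
Denominator = 0.0167 * 47362 = 790.9454 kW
eta_ith = (264 / 790.9454) * 100 = 33.38%


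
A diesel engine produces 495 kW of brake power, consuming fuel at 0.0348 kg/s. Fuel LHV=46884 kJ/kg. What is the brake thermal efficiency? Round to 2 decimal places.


eta_BTE = (BP / (mf * LHV)) * 100
Denominator = 0.0348 * 46884 = 1631.5632 kW
eta_BTE = (495 / 1631.5632) * 100 = 30.34%


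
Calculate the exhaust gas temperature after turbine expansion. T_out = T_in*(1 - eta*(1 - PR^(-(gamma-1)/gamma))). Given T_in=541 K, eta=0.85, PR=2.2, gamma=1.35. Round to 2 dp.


T_out = T_in * (1 - eta * (1 - PR^(-(gamma-1)/gamma)))
Exponent = -(1.35-1)/1.35 = -0.25925926
PR^exp = 2.2^(-0.25925926) = 0.81512413
Factor = 1 - 0.85*(1 - 0.81512413) = 0.84285551
T_out = 541 * 0.84285551 = 455.98 K


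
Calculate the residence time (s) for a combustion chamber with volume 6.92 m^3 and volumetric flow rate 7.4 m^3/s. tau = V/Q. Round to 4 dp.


tau = V / Q_flow
tau = 6.92 / 7.4 = 0.9351 s


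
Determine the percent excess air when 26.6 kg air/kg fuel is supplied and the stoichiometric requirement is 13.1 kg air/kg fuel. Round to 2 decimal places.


Excess air = actual - stoichiometric = 26.6 - 13.1 = 13.50 kg/kg fuel
Excess air % = (excess / stoich) * 100 = (13.50 / 13.1) * 100 = 103.05%


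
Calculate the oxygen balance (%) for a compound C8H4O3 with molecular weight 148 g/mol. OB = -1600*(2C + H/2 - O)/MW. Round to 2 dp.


OB = -1600 * (2C + H/2 - O) / MW
Inner = 2*8 + 4/2 - 3 = 15.00
OB = -1600 * 15.00 / 148 = -162.16%


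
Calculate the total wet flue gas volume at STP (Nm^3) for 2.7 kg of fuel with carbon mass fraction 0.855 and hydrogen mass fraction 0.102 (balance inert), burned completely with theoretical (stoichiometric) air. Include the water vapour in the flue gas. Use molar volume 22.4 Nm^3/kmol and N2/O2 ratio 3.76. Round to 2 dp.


Per kg fuel: CO2 = (C/12 kmol)*22.4 = (0.855/12)*22.4 = 1.59600 Nm^3
Per kg fuel: H2O = (H/2 kmol)*22.4 = (0.102/2)*22.4 = 1.14240 Nm^3
O2 needed per kg fuel = C/12 + H/4 = 0.855/12 + 0.102/4 = 0.09675000 kmol
Per kg fuel: N2 = O2*3.76*22.4 = 0.09675000*3.76*22.4 = 8.14867 Nm^3
Total per kg = 1.59600 + 1.14240 + 8.14867 = 10.88707 Nm^3
Total = 10.88707 * 2.7 = 29.40 Nm^3
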